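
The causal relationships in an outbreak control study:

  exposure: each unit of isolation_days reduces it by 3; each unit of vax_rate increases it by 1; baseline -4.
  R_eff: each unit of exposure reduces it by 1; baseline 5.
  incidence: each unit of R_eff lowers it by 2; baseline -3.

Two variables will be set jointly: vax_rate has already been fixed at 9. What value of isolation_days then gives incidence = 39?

isolation_days = -7

With vax_rate held at 9:
Substituting into the exposure equation gives exposure = -3*isolation_days + 5.
Substituting into the R_eff equation gives R_eff = 3*isolation_days.
Substituting into the incidence equation gives incidence = -6*isolation_days - 3.
Solve -6*isolation_days - 3 = 39: isolation_days = (39 + 3) / -6 = -7.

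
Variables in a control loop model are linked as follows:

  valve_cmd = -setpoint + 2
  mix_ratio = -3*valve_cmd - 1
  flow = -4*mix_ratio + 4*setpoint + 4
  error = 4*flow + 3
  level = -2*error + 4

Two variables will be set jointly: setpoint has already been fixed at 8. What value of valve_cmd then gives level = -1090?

valve_cmd = 8

With setpoint held at 8:
Intervening on valve_cmd fixes its value directly, overriding its dependence on setpoint.
Substituting into the flow equation gives flow = 12*valve_cmd + 40.
Substituting into the error equation gives error = 48*valve_cmd + 163.
So level = -96*valve_cmd - 322.
Solve -96*valve_cmd - 322 = -1090: valve_cmd = (-1090 + 322) / -96 = 8.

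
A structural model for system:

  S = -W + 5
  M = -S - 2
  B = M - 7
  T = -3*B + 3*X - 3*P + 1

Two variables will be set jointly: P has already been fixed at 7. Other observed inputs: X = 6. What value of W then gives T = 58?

With P held at 7:
Substituting into the M equation gives M = W - 7.
Substituting into the B equation gives B = W - 14.
Substituting into the T equation gives T = -3*W + 40.
Solve -3*W + 40 = 58: W = (58 - 40) / -3 = -6.

W = -6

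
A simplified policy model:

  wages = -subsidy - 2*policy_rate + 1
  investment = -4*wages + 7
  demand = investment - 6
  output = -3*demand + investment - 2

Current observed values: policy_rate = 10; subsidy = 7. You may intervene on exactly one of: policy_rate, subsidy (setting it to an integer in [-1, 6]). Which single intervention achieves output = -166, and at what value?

set subsidy = 2

Intervening on policy_rate: output = -16*policy_rate - 46. Reaching -166 requires policy_rate = 15/2, not an integer.
Intervening on subsidy: with other inputs at their observed values, output = -8*subsidy - 150. Solving for -166 gives subsidy = 2, within [-1, 6].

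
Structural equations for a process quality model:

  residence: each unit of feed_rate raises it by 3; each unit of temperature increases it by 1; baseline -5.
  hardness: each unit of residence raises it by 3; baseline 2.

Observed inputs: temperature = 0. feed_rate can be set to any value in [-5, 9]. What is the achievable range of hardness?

Substituting into the residence equation gives residence = 3*feed_rate - 5.
Substituting into the hardness equation gives hardness = 9*feed_rate - 13.
Linear in feed_rate, so extremes are at the endpoints: feed_rate = -5 gives hardness = -58; feed_rate = 9 gives hardness = 68.

-58 to 68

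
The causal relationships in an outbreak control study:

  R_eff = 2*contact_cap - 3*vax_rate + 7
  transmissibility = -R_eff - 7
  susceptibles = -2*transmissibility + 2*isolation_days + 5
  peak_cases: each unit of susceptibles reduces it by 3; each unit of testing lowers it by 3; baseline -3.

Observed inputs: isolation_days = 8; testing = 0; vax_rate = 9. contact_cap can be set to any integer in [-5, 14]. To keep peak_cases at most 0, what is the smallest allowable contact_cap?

Substituting into the R_eff equation gives R_eff = 2*contact_cap - 20.
transmissibility becomes -2*contact_cap + 13.
Substituting into the susceptibles equation gives susceptibles = 4*contact_cap - 5.
Substituting into the peak_cases equation gives peak_cases = -12*contact_cap + 12.
Require -12*contact_cap + 12 ≤ 0, so contact_cap ≥ 1.
The smallest integer in [-5, 14] satisfying this is 1.

contact_cap = 1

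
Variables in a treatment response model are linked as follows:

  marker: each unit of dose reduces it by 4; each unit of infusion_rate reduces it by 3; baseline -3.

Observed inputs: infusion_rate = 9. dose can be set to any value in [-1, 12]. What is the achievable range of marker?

-78 to -26

Substituting into the marker equation gives marker = -4*dose - 30.
Linear in dose, so extremes are at the endpoints: dose = -1 gives marker = -26; dose = 12 gives marker = -78.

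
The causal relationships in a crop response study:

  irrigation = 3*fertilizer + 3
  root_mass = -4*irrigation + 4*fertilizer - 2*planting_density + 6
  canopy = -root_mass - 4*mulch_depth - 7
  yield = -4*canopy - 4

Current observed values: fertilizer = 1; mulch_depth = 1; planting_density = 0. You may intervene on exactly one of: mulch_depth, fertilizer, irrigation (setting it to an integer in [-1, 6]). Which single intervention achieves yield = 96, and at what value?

Intervening on mulch_depth: yield = 16*mulch_depth - 32. Reaching 96 requires mulch_depth = 8, outside [-1, 6].
Intervening on fertilizer: yield = -32*fertilizer + 16. Reaching 96 requires fertilizer = -5/2, not an integer.
Intervening on irrigation: with other inputs at their observed values, yield = -16*irrigation + 80. Solving for 96 gives irrigation = -1, within [-1, 6].

set irrigation = -1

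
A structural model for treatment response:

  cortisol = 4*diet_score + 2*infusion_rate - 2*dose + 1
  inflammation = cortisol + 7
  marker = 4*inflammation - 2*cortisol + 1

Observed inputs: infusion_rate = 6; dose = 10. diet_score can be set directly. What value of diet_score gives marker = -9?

Substituting into the cortisol equation gives cortisol = 4*diet_score - 7.
Substituting into the inflammation equation gives inflammation = 4*diet_score.
Substituting into the marker equation gives marker = 8*diet_score + 15.
Solve 8*diet_score + 15 = -9: diet_score = (-9 - 15) / 8 = -3.

diet_score = -3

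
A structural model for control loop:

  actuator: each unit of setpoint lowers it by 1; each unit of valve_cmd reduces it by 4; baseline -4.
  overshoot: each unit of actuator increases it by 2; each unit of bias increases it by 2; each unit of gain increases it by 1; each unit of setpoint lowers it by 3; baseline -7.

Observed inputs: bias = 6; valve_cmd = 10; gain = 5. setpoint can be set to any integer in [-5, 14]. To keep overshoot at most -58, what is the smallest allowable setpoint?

setpoint = -4

Substituting into the actuator equation gives actuator = -setpoint - 44.
overshoot becomes -5*setpoint - 78.
Require -5*setpoint - 78 ≤ -58, so setpoint ≥ -4.
The smallest integer in [-5, 14] satisfying this is -4.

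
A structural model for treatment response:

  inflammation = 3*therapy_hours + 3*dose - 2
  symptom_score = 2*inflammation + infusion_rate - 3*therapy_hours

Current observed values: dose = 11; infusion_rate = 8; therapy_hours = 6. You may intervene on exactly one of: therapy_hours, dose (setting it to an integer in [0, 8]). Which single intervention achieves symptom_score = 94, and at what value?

set therapy_hours = 8

Intervening on therapy_hours: with other inputs at their observed values, symptom_score = 3*therapy_hours + 70. Solving for 94 gives therapy_hours = 8, within [0, 8].
Intervening on dose: symptom_score = 6*dose + 22. Reaching 94 requires dose = 12, outside [0, 8].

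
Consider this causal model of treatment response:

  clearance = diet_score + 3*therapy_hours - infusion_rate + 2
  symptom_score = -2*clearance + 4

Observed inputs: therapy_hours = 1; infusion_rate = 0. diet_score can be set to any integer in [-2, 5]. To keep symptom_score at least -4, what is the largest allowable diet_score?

diet_score = -1

Substituting into the clearance equation gives clearance = diet_score + 5.
This gives symptom_score = -2*diet_score - 6.
Require -2*diet_score - 6 ≥ -4, so diet_score ≤ -1.
The largest integer in [-2, 5] satisfying this is -1.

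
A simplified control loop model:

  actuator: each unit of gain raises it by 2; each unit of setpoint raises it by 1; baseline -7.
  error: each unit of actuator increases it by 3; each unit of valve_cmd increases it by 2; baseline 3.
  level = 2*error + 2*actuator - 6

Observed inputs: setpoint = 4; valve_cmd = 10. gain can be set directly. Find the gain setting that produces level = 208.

gain = 12

Substituting into the actuator equation gives actuator = 2*gain - 3.
Substituting into the error equation gives error = 6*gain + 14.
This gives level = 16*gain + 16.
Solve 16*gain + 16 = 208: gain = (208 - 16) / 16 = 12.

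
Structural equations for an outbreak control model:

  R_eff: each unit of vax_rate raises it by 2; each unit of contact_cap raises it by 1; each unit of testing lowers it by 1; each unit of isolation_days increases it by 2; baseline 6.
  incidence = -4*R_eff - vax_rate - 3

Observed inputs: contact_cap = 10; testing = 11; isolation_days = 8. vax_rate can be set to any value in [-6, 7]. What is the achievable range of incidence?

-150 to -33

Substituting into the R_eff equation gives R_eff = 2*vax_rate + 21.
Substituting into the incidence equation gives incidence = -9*vax_rate - 87.
Linear in vax_rate, so extremes are at the endpoints: vax_rate = -6 gives incidence = -33; vax_rate = 7 gives incidence = -150.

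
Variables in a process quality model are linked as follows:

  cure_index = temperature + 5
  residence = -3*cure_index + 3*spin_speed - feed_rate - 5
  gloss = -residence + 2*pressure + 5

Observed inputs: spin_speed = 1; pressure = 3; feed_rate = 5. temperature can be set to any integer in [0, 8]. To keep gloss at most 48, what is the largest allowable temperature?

temperature = 5

Substituting into the residence equation gives residence = -3*temperature - 22.
Substituting into the gloss equation gives gloss = 3*temperature + 33.
Require 3*temperature + 33 ≤ 48, so temperature ≤ 5.
The largest integer in [0, 8] satisfying this is 5.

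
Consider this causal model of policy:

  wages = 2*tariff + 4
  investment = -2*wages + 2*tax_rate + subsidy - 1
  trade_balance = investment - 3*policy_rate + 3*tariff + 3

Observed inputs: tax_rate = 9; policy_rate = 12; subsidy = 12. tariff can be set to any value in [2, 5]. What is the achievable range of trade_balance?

-17 to -14

Substituting into the investment equation gives investment = -4*tariff + 21.
Substituting into the trade_balance equation gives trade_balance = -tariff - 12.
Linear in tariff, so extremes are at the endpoints: tariff = 2 gives trade_balance = -14; tariff = 5 gives trade_balance = -17.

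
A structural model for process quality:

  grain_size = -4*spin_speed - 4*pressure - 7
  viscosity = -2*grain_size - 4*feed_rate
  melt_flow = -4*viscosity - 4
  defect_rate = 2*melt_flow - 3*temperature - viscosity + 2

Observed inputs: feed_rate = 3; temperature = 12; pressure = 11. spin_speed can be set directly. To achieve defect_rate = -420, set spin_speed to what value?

Substituting into the grain_size equation gives grain_size = -4*spin_speed - 51.
viscosity becomes 8*spin_speed + 90.
Substituting into the melt_flow equation gives melt_flow = -32*spin_speed - 364.
Substituting into the defect_rate equation gives defect_rate = -72*spin_speed - 852.
Solve -72*spin_speed - 852 = -420: spin_speed = (-420 + 852) / -72 = -6.

spin_speed = -6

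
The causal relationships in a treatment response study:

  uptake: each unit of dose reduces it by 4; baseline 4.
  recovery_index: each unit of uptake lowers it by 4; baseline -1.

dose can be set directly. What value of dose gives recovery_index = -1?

dose = 1

Substituting into the recovery_index equation gives recovery_index = 16*dose - 17.
Solve 16*dose - 17 = -1: dose = (-1 + 17) / 16 = 1.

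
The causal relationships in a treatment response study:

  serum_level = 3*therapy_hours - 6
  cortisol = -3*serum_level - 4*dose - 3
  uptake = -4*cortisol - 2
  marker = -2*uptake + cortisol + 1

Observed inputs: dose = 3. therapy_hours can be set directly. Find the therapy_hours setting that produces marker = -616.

Substituting into the cortisol equation gives cortisol = -9*therapy_hours + 3.
uptake becomes 36*therapy_hours - 14.
Substituting into the marker equation gives marker = -81*therapy_hours + 32.
Solve -81*therapy_hours + 32 = -616: therapy_hours = (-616 - 32) / -81 = 8.

therapy_hours = 8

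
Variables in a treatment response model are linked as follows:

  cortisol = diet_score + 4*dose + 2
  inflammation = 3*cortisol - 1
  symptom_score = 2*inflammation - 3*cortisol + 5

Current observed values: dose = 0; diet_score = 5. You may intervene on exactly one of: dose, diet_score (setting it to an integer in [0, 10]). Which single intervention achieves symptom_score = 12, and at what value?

Intervening on dose: symptom_score = 12*dose + 24. Reaching 12 requires dose = -1, outside [0, 10].
Intervening on diet_score: with other inputs at their observed values, symptom_score = 3*diet_score + 9. Solving for 12 gives diet_score = 1, within [0, 10].

set diet_score = 1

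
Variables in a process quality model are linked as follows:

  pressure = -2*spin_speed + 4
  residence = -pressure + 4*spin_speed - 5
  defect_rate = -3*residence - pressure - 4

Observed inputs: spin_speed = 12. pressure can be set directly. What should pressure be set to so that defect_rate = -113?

pressure = 10

Intervening on pressure fixes its value directly, overriding its dependence on spin_speed.
Substituting into the residence equation gives residence = -pressure + 43.
defect_rate becomes 2*pressure - 133.
Solve 2*pressure - 133 = -113: pressure = (-113 + 133) / 2 = 10.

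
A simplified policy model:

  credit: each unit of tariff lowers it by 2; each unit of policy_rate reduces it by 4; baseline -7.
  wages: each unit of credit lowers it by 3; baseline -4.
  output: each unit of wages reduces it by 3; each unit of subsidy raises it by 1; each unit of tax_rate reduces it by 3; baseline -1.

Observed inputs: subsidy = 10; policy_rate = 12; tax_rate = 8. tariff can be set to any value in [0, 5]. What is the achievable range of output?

Substituting into the credit equation gives credit = -2*tariff - 55.
Substituting into the wages equation gives wages = 6*tariff + 161.
This gives output = -18*tariff - 498.
Linear in tariff, so extremes are at the endpoints: tariff = 0 gives output = -498; tariff = 5 gives output = -588.

-588 to -498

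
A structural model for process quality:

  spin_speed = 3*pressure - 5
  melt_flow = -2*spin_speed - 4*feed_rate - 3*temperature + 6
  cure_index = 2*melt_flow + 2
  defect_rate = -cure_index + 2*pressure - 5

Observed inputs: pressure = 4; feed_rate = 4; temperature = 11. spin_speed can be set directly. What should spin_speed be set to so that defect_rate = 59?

spin_speed = -7

Intervening on spin_speed fixes its value directly, overriding its dependence on pressure.
Substituting into the melt_flow equation gives melt_flow = -2*spin_speed - 43.
Substituting into the cure_index equation gives cure_index = -4*spin_speed - 84.
This gives defect_rate = 4*spin_speed + 87.
Solve 4*spin_speed + 87 = 59: spin_speed = (59 - 87) / 4 = -7.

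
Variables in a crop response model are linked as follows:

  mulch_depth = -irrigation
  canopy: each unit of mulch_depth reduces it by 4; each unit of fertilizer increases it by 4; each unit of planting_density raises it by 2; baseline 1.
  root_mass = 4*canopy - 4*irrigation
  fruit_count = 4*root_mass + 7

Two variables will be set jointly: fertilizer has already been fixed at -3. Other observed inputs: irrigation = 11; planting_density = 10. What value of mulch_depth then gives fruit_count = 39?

With fertilizer held at -3:
Intervening on mulch_depth fixes its value directly, overriding its dependence on irrigation.
Substituting into the canopy equation gives canopy = -4*mulch_depth + 9.
Substituting into the root_mass equation gives root_mass = -16*mulch_depth - 8.
So fruit_count = -64*mulch_depth - 25.
Solve -64*mulch_depth - 25 = 39: mulch_depth = (39 + 25) / -64 = -1.

mulch_depth = -1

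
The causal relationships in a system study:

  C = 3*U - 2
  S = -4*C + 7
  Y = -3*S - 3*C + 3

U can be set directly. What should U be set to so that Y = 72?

U = 4

Substituting into the S equation gives S = -12*U + 15.
Substituting into the Y equation gives Y = 27*U - 36.
Solve 27*U - 36 = 72: U = (72 + 36) / 27 = 4.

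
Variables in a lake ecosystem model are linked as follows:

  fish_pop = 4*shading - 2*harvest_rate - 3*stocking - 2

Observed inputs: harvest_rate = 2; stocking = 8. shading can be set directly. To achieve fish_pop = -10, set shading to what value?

Substituting into the fish_pop equation gives fish_pop = 4*shading - 30.
Solve 4*shading - 30 = -10: shading = (-10 + 30) / 4 = 5.

shading = 5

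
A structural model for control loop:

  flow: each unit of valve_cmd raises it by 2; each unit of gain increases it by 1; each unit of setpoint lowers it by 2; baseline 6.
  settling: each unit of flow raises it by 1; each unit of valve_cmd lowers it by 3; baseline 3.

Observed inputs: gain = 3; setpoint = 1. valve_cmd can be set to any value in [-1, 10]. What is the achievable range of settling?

0 to 11

Substituting into the flow equation gives flow = 2*valve_cmd + 7.
Substituting into the settling equation gives settling = -valve_cmd + 10.
Linear in valve_cmd, so extremes are at the endpoints: valve_cmd = -1 gives settling = 11; valve_cmd = 10 gives settling = 0.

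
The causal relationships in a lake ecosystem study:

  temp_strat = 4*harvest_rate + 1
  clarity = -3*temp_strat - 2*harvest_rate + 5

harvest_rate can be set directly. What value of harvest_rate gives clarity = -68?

Substituting into the clarity equation gives clarity = -14*harvest_rate + 2.
Solve -14*harvest_rate + 2 = -68: harvest_rate = (-68 - 2) / -14 = 5.

harvest_rate = 5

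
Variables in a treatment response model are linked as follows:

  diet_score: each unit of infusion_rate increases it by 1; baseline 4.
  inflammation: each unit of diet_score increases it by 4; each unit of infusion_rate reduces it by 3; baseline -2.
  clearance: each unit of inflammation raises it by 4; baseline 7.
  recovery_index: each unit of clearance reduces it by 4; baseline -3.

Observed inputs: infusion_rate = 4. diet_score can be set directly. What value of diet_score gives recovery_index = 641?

Intervening on diet_score fixes its value directly, overriding its dependence on infusion_rate.
Substituting into the inflammation equation gives inflammation = 4*diet_score - 14.
Substituting into the clearance equation gives clearance = 16*diet_score - 49.
Substituting into the recovery_index equation gives recovery_index = -64*diet_score + 193.
Solve -64*diet_score + 193 = 641: diet_score = (641 - 193) / -64 = -7.

diet_score = -7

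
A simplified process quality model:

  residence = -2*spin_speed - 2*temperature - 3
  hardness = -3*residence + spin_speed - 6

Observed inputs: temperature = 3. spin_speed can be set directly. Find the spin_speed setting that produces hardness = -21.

spin_speed = -6

Substituting into the residence equation gives residence = -2*spin_speed - 9.
Substituting into the hardness equation gives hardness = 7*spin_speed + 21.
Solve 7*spin_speed + 21 = -21: spin_speed = (-21 - 21) / 7 = -6.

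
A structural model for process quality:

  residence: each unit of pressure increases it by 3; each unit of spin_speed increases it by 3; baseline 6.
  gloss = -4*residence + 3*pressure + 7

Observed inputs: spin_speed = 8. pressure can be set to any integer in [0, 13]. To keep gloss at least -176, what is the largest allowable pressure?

pressure = 7

Substituting into the residence equation gives residence = 3*pressure + 30.
So gloss = -9*pressure - 113.
Require -9*pressure - 113 ≥ -176, so pressure ≤ 7.
The largest integer in [0, 13] satisfying this is 7.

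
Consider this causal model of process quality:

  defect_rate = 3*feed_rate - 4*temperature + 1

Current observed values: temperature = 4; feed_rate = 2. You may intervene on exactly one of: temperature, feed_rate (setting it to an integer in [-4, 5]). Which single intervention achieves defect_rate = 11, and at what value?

set temperature = -1

Intervening on temperature: with other inputs at their observed values, defect_rate = -4*temperature + 7. Solving for 11 gives temperature = -1, within [-4, 5].
Intervening on feed_rate: defect_rate = 3*feed_rate - 15. Reaching 11 requires feed_rate = 26/3, not an integer.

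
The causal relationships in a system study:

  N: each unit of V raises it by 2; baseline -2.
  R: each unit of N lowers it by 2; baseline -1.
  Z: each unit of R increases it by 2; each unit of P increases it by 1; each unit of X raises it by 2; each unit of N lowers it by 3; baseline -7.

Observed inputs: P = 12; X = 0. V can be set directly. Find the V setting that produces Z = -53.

V = 5

Substituting into the R equation gives R = -4*V + 3.
Z becomes -14*V + 17.
Solve -14*V + 17 = -53: V = (-53 - 17) / -14 = 5.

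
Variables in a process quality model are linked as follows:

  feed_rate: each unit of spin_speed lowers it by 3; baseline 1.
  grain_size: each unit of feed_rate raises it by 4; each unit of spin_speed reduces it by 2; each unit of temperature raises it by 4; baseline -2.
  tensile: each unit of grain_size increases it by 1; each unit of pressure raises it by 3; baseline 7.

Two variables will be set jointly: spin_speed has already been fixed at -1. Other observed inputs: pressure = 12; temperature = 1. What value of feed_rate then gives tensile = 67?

With spin_speed held at -1:
Intervening on feed_rate fixes its value directly, overriding its dependence on spin_speed.
Substituting into the grain_size equation gives grain_size = 4*feed_rate + 4.
So tensile = 4*feed_rate + 47.
Solve 4*feed_rate + 47 = 67: feed_rate = (67 - 47) / 4 = 5.

feed_rate = 5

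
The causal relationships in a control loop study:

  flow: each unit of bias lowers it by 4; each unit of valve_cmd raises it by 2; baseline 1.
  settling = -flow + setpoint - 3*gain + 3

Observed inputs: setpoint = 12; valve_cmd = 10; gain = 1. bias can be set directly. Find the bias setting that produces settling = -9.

bias = 0

Substituting into the flow equation gives flow = -4*bias + 21.
This gives settling = 4*bias - 9.
Solve 4*bias - 9 = -9: bias = (-9 + 9) / 4 = 0.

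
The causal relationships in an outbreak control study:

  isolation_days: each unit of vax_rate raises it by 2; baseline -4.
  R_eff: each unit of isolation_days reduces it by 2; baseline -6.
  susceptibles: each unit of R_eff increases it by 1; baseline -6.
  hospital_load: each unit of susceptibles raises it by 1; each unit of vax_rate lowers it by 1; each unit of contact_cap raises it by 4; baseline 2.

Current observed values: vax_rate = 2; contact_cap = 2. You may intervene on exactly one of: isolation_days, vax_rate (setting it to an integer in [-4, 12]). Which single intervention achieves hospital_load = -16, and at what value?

set isolation_days = 6

Intervening on isolation_days: with other inputs at their observed values, hospital_load = -2*isolation_days - 4. Solving for -16 gives isolation_days = 6, within [-4, 12].
Intervening on vax_rate: hospital_load = -5*vax_rate + 6. Reaching -16 requires vax_rate = 22/5, not an integer.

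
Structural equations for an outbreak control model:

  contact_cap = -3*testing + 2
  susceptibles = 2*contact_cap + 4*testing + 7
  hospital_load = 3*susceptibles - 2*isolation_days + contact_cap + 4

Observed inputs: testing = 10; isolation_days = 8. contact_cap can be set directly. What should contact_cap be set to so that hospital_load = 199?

Intervening on contact_cap fixes its value directly, overriding its dependence on testing.
Substituting into the susceptibles equation gives susceptibles = 2*contact_cap + 47.
This gives hospital_load = 7*contact_cap + 129.
Solve 7*contact_cap + 129 = 199: contact_cap = (199 - 129) / 7 = 10.

contact_cap = 10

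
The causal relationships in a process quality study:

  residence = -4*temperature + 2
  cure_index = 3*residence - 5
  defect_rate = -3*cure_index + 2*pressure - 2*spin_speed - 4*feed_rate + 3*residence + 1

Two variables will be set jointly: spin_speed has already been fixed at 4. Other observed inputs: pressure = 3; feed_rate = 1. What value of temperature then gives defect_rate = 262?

With spin_speed held at 4:
Substituting into the cure_index equation gives cure_index = -12*temperature + 1.
Substituting into the defect_rate equation gives defect_rate = 24*temperature - 2.
Solve 24*temperature - 2 = 262: temperature = (262 + 2) / 24 = 11.

temperature = 11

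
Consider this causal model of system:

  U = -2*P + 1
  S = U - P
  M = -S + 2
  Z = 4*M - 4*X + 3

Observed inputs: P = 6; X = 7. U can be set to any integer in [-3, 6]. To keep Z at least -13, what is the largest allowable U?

U = 5

Intervening on U fixes its value directly, overriding its dependence on P.
Substituting into the S equation gives S = U - 6.
Substituting into the M equation gives M = -U + 8.
Substituting into the Z equation gives Z = -4*U + 7.
Require -4*U + 7 ≥ -13, so U ≤ 5.
The largest integer in [-3, 6] satisfying this is 5.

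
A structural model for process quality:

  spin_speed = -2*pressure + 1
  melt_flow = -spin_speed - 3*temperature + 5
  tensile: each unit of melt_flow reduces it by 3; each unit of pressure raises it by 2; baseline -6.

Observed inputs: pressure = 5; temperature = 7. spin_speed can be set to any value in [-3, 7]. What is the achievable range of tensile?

Intervening on spin_speed fixes its value directly, overriding its dependence on pressure.
Substituting into the melt_flow equation gives melt_flow = -spin_speed - 16.
So tensile = 3*spin_speed + 52.
Linear in spin_speed, so extremes are at the endpoints: spin_speed = -3 gives tensile = 43; spin_speed = 7 gives tensile = 73.

43 to 73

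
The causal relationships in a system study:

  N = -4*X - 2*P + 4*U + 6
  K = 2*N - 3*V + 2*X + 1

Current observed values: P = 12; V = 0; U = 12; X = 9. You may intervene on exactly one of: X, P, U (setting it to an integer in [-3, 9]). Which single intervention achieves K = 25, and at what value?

Intervening on X: with other inputs at their observed values, K = -6*X + 61. Solving for 25 gives X = 6, within [-3, 9].
Intervening on P: K = -4*P + 55. Reaching 25 requires P = 15/2, not an integer.
Intervening on U: K = 8*U - 89. Reaching 25 requires U = 57/4, not an integer.

set X = 6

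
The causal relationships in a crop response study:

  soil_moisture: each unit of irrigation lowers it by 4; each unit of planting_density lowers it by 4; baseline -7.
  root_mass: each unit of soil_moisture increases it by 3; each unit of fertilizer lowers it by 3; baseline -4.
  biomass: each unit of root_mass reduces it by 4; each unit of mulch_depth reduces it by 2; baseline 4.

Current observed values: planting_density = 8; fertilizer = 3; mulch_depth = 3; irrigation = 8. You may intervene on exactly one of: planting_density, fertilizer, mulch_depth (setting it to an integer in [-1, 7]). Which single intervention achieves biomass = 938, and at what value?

Intervening on planting_density: biomass = 48*planting_density + 518. Reaching 938 requires planting_density = 35/4, not an integer.
Intervening on fertilizer: with other inputs at their observed values, biomass = 12*fertilizer + 866. Solving for 938 gives fertilizer = 6, within [-1, 7].
Intervening on mulch_depth: biomass = -2*mulch_depth + 908. Reaching 938 requires mulch_depth = -15, outside [-1, 7].

set fertilizer = 6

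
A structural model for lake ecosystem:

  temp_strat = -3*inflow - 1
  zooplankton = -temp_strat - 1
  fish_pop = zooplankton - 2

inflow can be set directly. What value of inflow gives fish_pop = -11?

Substituting into the zooplankton equation gives zooplankton = 3*inflow.
Substituting into the fish_pop equation gives fish_pop = 3*inflow - 2.
Solve 3*inflow - 2 = -11: inflow = (-11 + 2) / 3 = -3.

inflow = -3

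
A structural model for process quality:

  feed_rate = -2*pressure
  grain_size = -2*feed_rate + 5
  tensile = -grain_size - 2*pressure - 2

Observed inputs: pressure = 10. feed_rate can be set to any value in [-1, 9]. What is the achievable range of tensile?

-29 to -9

Intervening on feed_rate fixes its value directly, overriding its dependence on pressure.
Substituting into the tensile equation gives tensile = 2*feed_rate - 27.
Linear in feed_rate, so extremes are at the endpoints: feed_rate = -1 gives tensile = -29; feed_rate = 9 gives tensile = -9.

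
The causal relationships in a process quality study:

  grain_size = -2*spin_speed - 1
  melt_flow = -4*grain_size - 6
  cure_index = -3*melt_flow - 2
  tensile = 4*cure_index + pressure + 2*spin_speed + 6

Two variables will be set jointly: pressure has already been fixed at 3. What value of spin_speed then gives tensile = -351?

With pressure held at 3:
Substituting into the melt_flow equation gives melt_flow = 8*spin_speed - 2.
This gives cure_index = -24*spin_speed + 4.
This gives tensile = -94*spin_speed + 25.
Solve -94*spin_speed + 25 = -351: spin_speed = (-351 - 25) / -94 = 4.

spin_speed = 4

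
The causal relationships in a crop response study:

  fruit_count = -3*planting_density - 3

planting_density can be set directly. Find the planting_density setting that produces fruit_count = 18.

planting_density = -7

Solve -3*planting_density - 3 = 18: planting_density = (18 + 3) / -3 = -7.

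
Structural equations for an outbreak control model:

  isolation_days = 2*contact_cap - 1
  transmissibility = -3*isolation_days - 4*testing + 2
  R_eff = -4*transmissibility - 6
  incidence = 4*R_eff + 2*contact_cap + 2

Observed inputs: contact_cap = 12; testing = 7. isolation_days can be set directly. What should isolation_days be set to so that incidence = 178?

isolation_days = -5

Intervening on isolation_days fixes its value directly, overriding its dependence on contact_cap.
Substituting into the transmissibility equation gives transmissibility = -3*isolation_days - 26.
Substituting into the R_eff equation gives R_eff = 12*isolation_days + 98.
So incidence = 48*isolation_days + 418.
Solve 48*isolation_days + 418 = 178: isolation_days = (178 - 418) / 48 = -5.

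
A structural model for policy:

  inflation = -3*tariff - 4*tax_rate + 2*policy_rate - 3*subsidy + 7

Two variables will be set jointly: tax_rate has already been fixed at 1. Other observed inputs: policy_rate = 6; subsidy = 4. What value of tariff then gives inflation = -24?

With tax_rate held at 1:
Substituting into the inflation equation gives inflation = -3*tariff + 3.
Solve -3*tariff + 3 = -24: tariff = (-24 - 3) / -3 = 9.

tariff = 9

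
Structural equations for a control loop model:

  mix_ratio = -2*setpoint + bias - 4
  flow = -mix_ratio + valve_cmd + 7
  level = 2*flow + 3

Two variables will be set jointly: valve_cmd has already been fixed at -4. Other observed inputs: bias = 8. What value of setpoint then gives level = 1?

With valve_cmd held at -4:
Substituting into the mix_ratio equation gives mix_ratio = -2*setpoint + 4.
Substituting into the flow equation gives flow = 2*setpoint - 1.
Substituting into the level equation gives level = 4*setpoint + 1.
Solve 4*setpoint + 1 = 1: setpoint = (1 - 1) / 4 = 0.

setpoint = 0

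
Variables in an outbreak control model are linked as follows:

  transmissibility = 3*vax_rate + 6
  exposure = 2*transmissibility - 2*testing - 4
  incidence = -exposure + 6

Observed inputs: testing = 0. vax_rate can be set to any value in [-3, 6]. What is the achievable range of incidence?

-38 to 16

Substituting into the exposure equation gives exposure = 6*vax_rate + 8.
incidence becomes -6*vax_rate - 2.
Linear in vax_rate, so extremes are at the endpoints: vax_rate = -3 gives incidence = 16; vax_rate = 6 gives incidence = -38.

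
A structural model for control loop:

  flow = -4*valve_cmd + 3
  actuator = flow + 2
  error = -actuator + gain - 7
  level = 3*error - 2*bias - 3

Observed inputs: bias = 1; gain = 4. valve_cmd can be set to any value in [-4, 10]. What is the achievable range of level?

Substituting into the actuator equation gives actuator = -4*valve_cmd + 5.
So error = 4*valve_cmd - 8.
Substituting into the level equation gives level = 12*valve_cmd - 29.
Linear in valve_cmd, so extremes are at the endpoints: valve_cmd = -4 gives level = -77; valve_cmd = 10 gives level = 91.

-77 to 91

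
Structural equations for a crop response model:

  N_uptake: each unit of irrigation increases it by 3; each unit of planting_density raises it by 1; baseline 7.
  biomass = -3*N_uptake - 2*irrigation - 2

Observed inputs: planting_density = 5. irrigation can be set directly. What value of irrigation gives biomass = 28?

irrigation = -6

Substituting into the N_uptake equation gives N_uptake = 3*irrigation + 12.
Substituting into the biomass equation gives biomass = -11*irrigation - 38.
Solve -11*irrigation - 38 = 28: irrigation = (28 + 38) / -11 = -6.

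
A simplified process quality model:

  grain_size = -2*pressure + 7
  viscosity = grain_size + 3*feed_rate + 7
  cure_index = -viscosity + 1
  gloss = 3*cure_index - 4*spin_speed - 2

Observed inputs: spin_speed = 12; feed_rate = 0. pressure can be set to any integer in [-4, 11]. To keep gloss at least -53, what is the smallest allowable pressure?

Substituting into the viscosity equation gives viscosity = -2*pressure + 14.
Substituting into the cure_index equation gives cure_index = 2*pressure - 13.
This gives gloss = 6*pressure - 89.
Require 6*pressure - 89 ≥ -53, so pressure ≥ 6.
The smallest integer in [-4, 11] satisfying this is 6.

pressure = 6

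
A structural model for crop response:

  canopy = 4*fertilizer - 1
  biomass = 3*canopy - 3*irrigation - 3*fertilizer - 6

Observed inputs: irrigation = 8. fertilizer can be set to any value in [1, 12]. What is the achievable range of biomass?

Substituting into the biomass equation gives biomass = 9*fertilizer - 33.
Linear in fertilizer, so extremes are at the endpoints: fertilizer = 1 gives biomass = -24; fertilizer = 12 gives biomass = 75.

-24 to 75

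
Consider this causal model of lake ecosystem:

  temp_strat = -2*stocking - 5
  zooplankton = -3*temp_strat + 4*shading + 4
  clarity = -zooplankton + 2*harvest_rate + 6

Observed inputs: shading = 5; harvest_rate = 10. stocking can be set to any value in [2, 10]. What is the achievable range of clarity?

-73 to -25

Substituting into the zooplankton equation gives zooplankton = 6*stocking + 39.
clarity becomes -6*stocking - 13.
Linear in stocking, so extremes are at the endpoints: stocking = 2 gives clarity = -25; stocking = 10 gives clarity = -73.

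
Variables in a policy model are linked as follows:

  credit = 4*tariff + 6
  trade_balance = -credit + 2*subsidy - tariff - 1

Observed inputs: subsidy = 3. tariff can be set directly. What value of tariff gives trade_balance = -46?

Substituting into the trade_balance equation gives trade_balance = -5*tariff - 1.
Solve -5*tariff - 1 = -46: tariff = (-46 + 1) / -5 = 9.

tariff = 9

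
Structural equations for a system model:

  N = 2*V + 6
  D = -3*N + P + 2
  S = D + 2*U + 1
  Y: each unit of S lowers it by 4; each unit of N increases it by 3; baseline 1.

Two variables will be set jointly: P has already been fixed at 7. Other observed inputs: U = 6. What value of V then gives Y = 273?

With P held at 7:
Substituting into the D equation gives D = -6*V - 9.
S becomes -6*V + 4.
Substituting into the Y equation gives Y = 30*V + 3.
Solve 30*V + 3 = 273: V = (273 - 3) / 30 = 9.

V = 9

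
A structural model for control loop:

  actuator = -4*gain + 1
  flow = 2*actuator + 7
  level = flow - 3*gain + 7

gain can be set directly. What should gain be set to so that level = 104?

gain = -8

Substituting into the flow equation gives flow = -8*gain + 9.
This gives level = -11*gain + 16.
Solve -11*gain + 16 = 104: gain = (104 - 16) / -11 = -8.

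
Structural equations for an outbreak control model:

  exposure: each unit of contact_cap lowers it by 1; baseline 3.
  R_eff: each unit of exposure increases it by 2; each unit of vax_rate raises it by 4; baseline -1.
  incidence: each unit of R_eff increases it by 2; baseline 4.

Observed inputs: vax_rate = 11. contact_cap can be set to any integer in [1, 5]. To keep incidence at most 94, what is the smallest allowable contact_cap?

Substituting into the R_eff equation gives R_eff = -2*contact_cap + 49.
Substituting into the incidence equation gives incidence = -4*contact_cap + 102.
Require -4*contact_cap + 102 ≤ 94, so contact_cap ≥ 2.
The smallest integer in [1, 5] satisfying this is 2.

contact_cap = 2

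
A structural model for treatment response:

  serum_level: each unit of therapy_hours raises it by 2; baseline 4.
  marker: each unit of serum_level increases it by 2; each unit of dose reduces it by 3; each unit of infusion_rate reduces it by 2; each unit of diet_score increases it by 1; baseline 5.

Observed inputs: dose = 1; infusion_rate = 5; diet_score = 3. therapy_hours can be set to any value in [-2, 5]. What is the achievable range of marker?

-5 to 23

Substituting into the marker equation gives marker = 4*therapy_hours + 3.
Linear in therapy_hours, so extremes are at the endpoints: therapy_hours = -2 gives marker = -5; therapy_hours = 5 gives marker = 23.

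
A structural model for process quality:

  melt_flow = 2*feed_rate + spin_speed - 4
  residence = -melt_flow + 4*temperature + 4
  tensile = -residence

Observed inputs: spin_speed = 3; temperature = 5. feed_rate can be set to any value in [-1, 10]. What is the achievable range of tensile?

Substituting into the melt_flow equation gives melt_flow = 2*feed_rate - 1.
Substituting into the residence equation gives residence = -2*feed_rate + 25.
This gives tensile = 2*feed_rate - 25.
Linear in feed_rate, so extremes are at the endpoints: feed_rate = -1 gives tensile = -27; feed_rate = 10 gives tensile = -5.

-27 to -5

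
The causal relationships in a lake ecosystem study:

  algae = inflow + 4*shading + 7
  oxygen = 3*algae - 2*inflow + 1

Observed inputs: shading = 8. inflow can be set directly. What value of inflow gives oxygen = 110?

inflow = -8

Substituting into the algae equation gives algae = inflow + 39.
Substituting into the oxygen equation gives oxygen = inflow + 118.
Solve inflow + 118 = 110: inflow = (110 - 118) / 1 = -8.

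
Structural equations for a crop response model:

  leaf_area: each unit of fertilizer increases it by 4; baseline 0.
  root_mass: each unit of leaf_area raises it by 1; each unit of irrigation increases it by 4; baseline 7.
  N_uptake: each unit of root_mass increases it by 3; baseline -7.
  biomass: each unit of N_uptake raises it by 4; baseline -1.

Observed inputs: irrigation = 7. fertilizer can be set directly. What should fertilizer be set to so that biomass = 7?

Substituting into the root_mass equation gives root_mass = 4*fertilizer + 35.
This gives N_uptake = 12*fertilizer + 98.
Substituting into the biomass equation gives biomass = 48*fertilizer + 391.
Solve 48*fertilizer + 391 = 7: fertilizer = (7 - 391) / 48 = -8.

fertilizer = -8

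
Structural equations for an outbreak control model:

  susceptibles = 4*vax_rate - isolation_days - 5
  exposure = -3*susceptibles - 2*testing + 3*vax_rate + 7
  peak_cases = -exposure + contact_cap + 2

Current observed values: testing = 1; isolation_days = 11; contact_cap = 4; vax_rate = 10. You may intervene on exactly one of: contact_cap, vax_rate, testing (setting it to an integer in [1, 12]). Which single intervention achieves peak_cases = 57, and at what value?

Intervening on contact_cap: peak_cases = contact_cap + 39. Reaching 57 requires contact_cap = 18, outside [1, 12].
Intervening on vax_rate: peak_cases = 9*vax_rate - 47. Reaching 57 requires vax_rate = 104/9, not an integer.
Intervening on testing: with other inputs at their observed values, peak_cases = 2*testing + 41. Solving for 57 gives testing = 8, within [1, 12].

set testing = 8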